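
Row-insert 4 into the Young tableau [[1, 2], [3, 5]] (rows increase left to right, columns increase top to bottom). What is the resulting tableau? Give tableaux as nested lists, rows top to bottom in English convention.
4 is larger than every entry of row 1, so it is appended to row 1. The new tableau is [[1, 2, 4], [3, 5]].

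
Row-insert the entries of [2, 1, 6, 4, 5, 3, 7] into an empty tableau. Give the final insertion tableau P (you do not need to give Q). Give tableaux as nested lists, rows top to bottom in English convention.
P = [[1, 3, 5, 7], [2, 4], [6]]

After inserting 2: P = [[2]].
After inserting 1: P = [[1], [2]].
After inserting 6: P = [[1, 6], [2]].
After inserting 4: P = [[1, 4], [2, 6]].
After inserting 5: P = [[1, 4, 5], [2, 6]].
After inserting 3: P = [[1, 3, 5], [2, 4], [6]].
After inserting 7: P = [[1, 3, 5, 7], [2, 4], [6]].

So P = [[1, 3, 5, 7], [2, 4], [6]].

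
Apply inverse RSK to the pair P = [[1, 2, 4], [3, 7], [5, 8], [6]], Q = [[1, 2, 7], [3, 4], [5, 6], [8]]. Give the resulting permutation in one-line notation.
Reverse the RSK construction: for i from n down to 1, find the cell of Q containing i, remove the entry at that cell from P, and reverse-bump it up through P; the value ejected from row 1 is w(i).

Step i=8: Q has 8 at row 4, column 1; remove 6 from row 4 of P and reverse-bump: 6 enters row 3 and ejects 5; 5 enters row 2 and ejects 3; 3 enters row 1 and ejects 2. So w(8) = 2. P is now [[1, 3, 4], [5, 7], [6, 8]].
Step i=7: Q has 7 at row 1, column 3; remove that cell from P, ejecting 4. So w(7) = 4. P is now [[1, 3], [5, 7], [6, 8]].
Step i=6: Q has 6 at row 3, column 2; remove 8 from row 3 of P and reverse-bump: 8 enters row 2 and ejects 7; 7 enters row 1 and ejects 3. So w(6) = 3. P is now [[1, 7], [5, 8], [6]].
Step i=5: Q has 5 at row 3, column 1; remove 6 from row 3 of P and reverse-bump: 6 enters row 2 and ejects 5; 5 enters row 1 and ejects 1. So w(5) = 1. P is now [[5, 7], [6, 8]].
Step i=4: Q has 4 at row 2, column 2; remove 8 from row 2 of P and reverse-bump: 8 enters row 1 and ejects 7. So w(4) = 7. P is now [[5, 8], [6]].
Step i=3: Q has 3 at row 2, column 1; remove 6 from row 2 of P and reverse-bump: 6 enters row 1 and ejects 5. So w(3) = 5. P is now [[6, 8]].
Step i=2: Q has 2 at row 1, column 2; remove that cell from P, ejecting 8. So w(2) = 8. P is now [[6]].
Step i=1: Q has 1 at row 1, column 1; remove that cell from P, ejecting 6. So w(1) = 6. P is now [].

So w = 6 8 5 7 1 3 4 2.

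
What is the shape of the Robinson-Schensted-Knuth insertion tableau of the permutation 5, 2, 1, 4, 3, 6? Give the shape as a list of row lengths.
Row-insert each entry into an empty tableau.

After inserting 5: P = [[5]].
After inserting 2: P = [[2], [5]].
After inserting 1: P = [[1], [2], [5]].
After inserting 4: P = [[1, 4], [2], [5]].
After inserting 3: P = [[1, 3], [2, 4], [5]].
After inserting 6: P = [[1, 3, 6], [2, 4], [5]].

The final insertion tableau P = [[1, 3, 6], [2, 4], [5]] has shape [3, 2, 1].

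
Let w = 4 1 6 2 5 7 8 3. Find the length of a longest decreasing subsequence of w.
3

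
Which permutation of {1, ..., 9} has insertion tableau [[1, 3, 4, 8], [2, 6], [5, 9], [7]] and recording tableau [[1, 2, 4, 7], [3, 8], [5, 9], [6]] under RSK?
2 7 5 6 3 1 9 8 4

Reverse the RSK construction: for i from n down to 1, find the cell of Q containing i, remove the entry at that cell from P, and reverse-bump it up through P; the value ejected from row 1 is w(i).

Step i=9: Q has 9 at row 3, column 2; remove 9 from row 3 of P and reverse-bump: 9 enters row 2 and ejects 6; 6 enters row 1 and ejects 4. So w(9) = 4. P is now [[1, 3, 6, 8], [2, 9], [5], [7]].
Step i=8: Q has 8 at row 2, column 2; remove 9 from row 2 of P and reverse-bump: 9 enters row 1 and ejects 8. So w(8) = 8. P is now [[1, 3, 6, 9], [2], [5], [7]].
Step i=7: Q has 7 at row 1, column 4; remove that cell from P, ejecting 9. So w(7) = 9. P is now [[1, 3, 6], [2], [5], [7]].
Step i=6: Q has 6 at row 4, column 1; remove 7 from row 4 of P and reverse-bump: 7 enters row 3 and ejects 5; 5 enters row 2 and ejects 2; 2 enters row 1 and ejects 1. So w(6) = 1. P is now [[2, 3, 6], [5], [7]].
Step i=5: Q has 5 at row 3, column 1; remove 7 from row 3 of P and reverse-bump: 7 enters row 2 and ejects 5; 5 enters row 1 and ejects 3. So w(5) = 3. P is now [[2, 5, 6], [7]].
Step i=4: Q has 4 at row 1, column 3; remove that cell from P, ejecting 6. So w(4) = 6. P is now [[2, 5], [7]].
Step i=3: Q has 3 at row 2, column 1; remove 7 from row 2 of P and reverse-bump: 7 enters row 1 and ejects 5. So w(3) = 5. P is now [[2, 7]].
Step i=2: Q has 2 at row 1, column 2; remove that cell from P, ejecting 7. So w(2) = 7. P is now [[2]].
Step i=1: Q has 1 at row 1, column 1; remove that cell from P, ejecting 2. So w(1) = 2. P is now [].

So w = 2 7 5 6 3 1 9 8 4.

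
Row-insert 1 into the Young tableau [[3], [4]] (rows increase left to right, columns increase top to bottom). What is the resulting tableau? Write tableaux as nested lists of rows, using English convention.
[[1], [3], [4]]

In row 1, 1 replaces 3 (the leftmost entry greater than 1); 3 is bumped to row 2. In row 2, 3 replaces 4 (the leftmost entry greater than 3); 4 is bumped to row 3. 4 starts a new row 3. The new tableau is [[1], [3], [4]].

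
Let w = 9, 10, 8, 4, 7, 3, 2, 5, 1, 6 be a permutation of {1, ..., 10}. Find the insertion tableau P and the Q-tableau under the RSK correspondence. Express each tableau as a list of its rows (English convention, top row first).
P = [[1, 5, 6], [2, 7], [3, 10], [4], [8], [9]], Q = [[1, 2, 10], [3, 5], [4, 8], [6], [7], [9]]

Insert each entry of the permutation into P by Schensted row insertion, recording in Q the position of each new cell.

Insert 9: appended to row 1. P = [[9]], Q = [[1]].
Insert 10: appended to row 1. P = [[9, 10]], Q = [[1, 2]].
Insert 8: 8 bumps 9 from row 1; 9 starts row 2. P = [[8, 10], [9]], Q = [[1, 2], [3]].
Insert 4: 4 bumps 8 from row 1; 8 bumps 9 from row 2; 9 starts row 3. P = [[4, 10], [8], [9]], Q = [[1, 2], [3], [4]].
Insert 7: 7 bumps 10 from row 1; 10 appends to row 2. P = [[4, 7], [8, 10], [9]], Q = [[1, 2], [3, 5], [4]].
Insert 3: 3 bumps 4 from row 1; 4 bumps 8 from row 2; 8 bumps 9 from row 3; 9 starts row 4. P = [[3, 7], [4, 10], [8], [9]], Q = [[1, 2], [3, 5], [4], [6]].
Insert 2: 2 bumps 3 from row 1; 3 bumps 4 from row 2; 4 bumps 8 from row 3; 8 bumps 9 from row 4; 9 starts row 5. P = [[2, 7], [3, 10], [4], [8], [9]], Q = [[1, 2], [3, 5], [4], [6], [7]].
Insert 5: 5 bumps 7 from row 1; 7 bumps 10 from row 2; 10 appends to row 3. P = [[2, 5], [3, 7], [4, 10], [8], [9]], Q = [[1, 2], [3, 5], [4, 8], [6], [7]].
Insert 1: 1 bumps 2 from row 1; 2 bumps 3 from row 2; 3 bumps 4 from row 3; 4 bumps 8 from row 4; 8 bumps 9 from row 5; 9 starts row 6. P = [[1, 5], [2, 7], [3, 10], [4], [8], [9]], Q = [[1, 2], [3, 5], [4, 8], [6], [7], [9]].
Insert 6: appended to row 1. P = [[1, 5, 6], [2, 7], [3, 10], [4], [8], [9]], Q = [[1, 2, 10], [3, 5], [4, 8], [6], [7], [9]].

So P = [[1, 5, 6], [2, 7], [3, 10], [4], [8], [9]], Q = [[1, 2, 10], [3, 5], [4, 8], [6], [7], [9]].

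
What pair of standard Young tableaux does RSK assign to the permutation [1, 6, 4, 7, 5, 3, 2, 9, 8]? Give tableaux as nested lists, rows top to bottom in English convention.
Insert each entry of the permutation into P by Schensted row insertion, recording in Q the position of each new cell.

Insert 1: appended to row 1. P = [[1]].
Insert 6: appended to row 1. P = [[1, 6]].
Insert 4: 4 bumps 6 from row 1; 6 starts row 2. P = [[1, 4], [6]].
Insert 7: appended to row 1. P = [[1, 4, 7], [6]].
Insert 5: 5 bumps 7 from row 1; 7 appends to row 2. P = [[1, 4, 5], [6, 7]].
Insert 3: 3 bumps 4 from row 1; 4 bumps 6 from row 2; 6 starts row 3. P = [[1, 3, 5], [4, 7], [6]].
Insert 2: 2 bumps 3 from row 1; 3 bumps 4 from row 2; 4 bumps 6 from row 3; 6 starts row 4. P = [[1, 2, 5], [3, 7], [4], [6]].
Insert 9: appended to row 1. P = [[1, 2, 5, 9], [3, 7], [4], [6]].
Insert 8: 8 bumps 9 from row 1; 9 appends to row 2. P = [[1, 2, 5, 8], [3, 7, 9], [4], [6]].

So P = [[1, 2, 5, 8], [3, 7, 9], [4], [6]], Q = [[1, 2, 4, 8], [3, 5, 9], [6], [7]].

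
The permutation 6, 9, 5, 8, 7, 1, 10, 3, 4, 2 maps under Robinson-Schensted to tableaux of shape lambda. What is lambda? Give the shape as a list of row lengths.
Row-insert each entry into an empty tableau.

After inserting 6: P = [[6]].
After inserting 9: P = [[6, 9]].
After inserting 5: P = [[5, 9], [6]].
After inserting 8: P = [[5, 8], [6, 9]].
After inserting 7: P = [[5, 7], [6, 8], [9]].
After inserting 1: P = [[1, 7], [5, 8], [6], [9]].
After inserting 10: P = [[1, 7, 10], [5, 8], [6], [9]].
After inserting 3: P = [[1, 3, 10], [5, 7], [6, 8], [9]].
After inserting 4: P = [[1, 3, 4], [5, 7, 10], [6, 8], [9]].
After inserting 2: P = [[1, 2, 4], [3, 7, 10], [5, 8], [6], [9]].

The final insertion tableau P = [[1, 2, 4], [3, 7, 10], [5, 8], [6], [9]] has shape [3, 3, 2, 1, 1].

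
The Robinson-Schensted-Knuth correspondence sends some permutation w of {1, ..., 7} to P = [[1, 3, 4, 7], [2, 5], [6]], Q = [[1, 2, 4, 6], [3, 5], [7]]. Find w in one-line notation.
Reverse the RSK construction: for i from n down to 1, find the cell of Q containing i, remove the entry at that cell from P, and reverse-bump it up through P; the value ejected from row 1 is w(i).

Step i=7: Q has 7 at row 3, column 1; remove 6 from row 3 of P and reverse-bump: 6 enters row 2 and ejects 5; 5 enters row 1 and ejects 4. So w(7) = 4. P is now [[1, 3, 5, 7], [2, 6]].
Step i=6: Q has 6 at row 1, column 4; remove that cell from P, ejecting 7. So w(6) = 7. P is now [[1, 3, 5], [2, 6]].
Step i=5: Q has 5 at row 2, column 2; remove 6 from row 2 of P and reverse-bump: 6 enters row 1 and ejects 5. So w(5) = 5. P is now [[1, 3, 6], [2]].
Step i=4: Q has 4 at row 1, column 3; remove that cell from P, ejecting 6. So w(4) = 6. P is now [[1, 3], [2]].
Step i=3: Q has 3 at row 2, column 1; remove 2 from row 2 of P and reverse-bump: 2 enters row 1 and ejects 1. So w(3) = 1. P is now [[2, 3]].
Step i=2: Q has 2 at row 1, column 2; remove that cell from P, ejecting 3. So w(2) = 3. P is now [[2]].
Step i=1: Q has 1 at row 1, column 1; remove that cell from P, ejecting 2. So w(1) = 2. P is now [].

So w = 2 3 1 6 5 7 4.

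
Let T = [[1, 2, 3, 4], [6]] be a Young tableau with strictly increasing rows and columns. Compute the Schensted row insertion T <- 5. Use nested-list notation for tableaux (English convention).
[[1, 2, 3, 4, 5], [6]]

5 is larger than every entry of row 1, so it is appended to row 1. The new tableau is [[1, 2, 3, 4, 5], [6]].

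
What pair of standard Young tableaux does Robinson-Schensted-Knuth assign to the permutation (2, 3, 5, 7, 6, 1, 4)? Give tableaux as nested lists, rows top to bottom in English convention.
P = [[1, 3, 4, 6], [2, 5], [7]], Q = [[1, 2, 3, 4], [5, 7], [6]]

Insert each entry of the permutation into P by Schensted row insertion, recording in Q the position of each new cell.

Insert 2: appended to row 1. P = [[2]], Q = [[1]].
Insert 3: appended to row 1. P = [[2, 3]], Q = [[1, 2]].
Insert 5: appended to row 1. P = [[2, 3, 5]], Q = [[1, 2, 3]].
Insert 7: appended to row 1. P = [[2, 3, 5, 7]], Q = [[1, 2, 3, 4]].
Insert 6: 6 bumps 7 from row 1; 7 starts row 2. P = [[2, 3, 5, 6], [7]], Q = [[1, 2, 3, 4], [5]].
Insert 1: 1 bumps 2 from row 1; 2 bumps 7 from row 2; 7 starts row 3. P = [[1, 3, 5, 6], [2], [7]], Q = [[1, 2, 3, 4], [5], [6]].
Insert 4: 4 bumps 5 from row 1; 5 appends to row 2. P = [[1, 3, 4, 6], [2, 5], [7]], Q = [[1, 2, 3, 4], [5, 7], [6]].

So P = [[1, 3, 4, 6], [2, 5], [7]], Q = [[1, 2, 3, 4], [5, 7], [6]].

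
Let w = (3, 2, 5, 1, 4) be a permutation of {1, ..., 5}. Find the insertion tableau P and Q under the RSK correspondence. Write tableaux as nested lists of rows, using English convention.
Insert each entry of the permutation into P by Schensted row insertion, recording in Q the position of each new cell.

Insert 3: appended to row 1. P = [[3]], Q = [[1]].
Insert 2: 2 bumps 3 from row 1; 3 starts row 2. P = [[2], [3]], Q = [[1], [2]].
Insert 5: appended to row 1. P = [[2, 5], [3]], Q = [[1, 3], [2]].
Insert 1: 1 bumps 2 from row 1; 2 bumps 3 from row 2; 3 starts row 3. P = [[1, 5], [2], [3]], Q = [[1, 3], [2], [4]].
Insert 4: 4 bumps 5 from row 1; 5 appends to row 2. P = [[1, 4], [2, 5], [3]], Q = [[1, 3], [2, 5], [4]].

So P = [[1, 4], [2, 5], [3]], Q = [[1, 3], [2, 5], [4]].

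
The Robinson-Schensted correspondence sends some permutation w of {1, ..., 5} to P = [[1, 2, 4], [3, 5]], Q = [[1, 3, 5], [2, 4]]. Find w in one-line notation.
3 1 5 2 4

Reverse the RSK construction: for i from n down to 1, find the cell of Q containing i, remove the entry at that cell from P, and reverse-bump it up through P; the value ejected from row 1 is w(i).

Step i=5: Q has 5 at row 1, column 3; remove that cell from P, ejecting 4. So w(5) = 4. P is now [[1, 2], [3, 5]].
Step i=4: Q has 4 at row 2, column 2; remove 5 from row 2 of P and reverse-bump: 5 enters row 1 and ejects 2. So w(4) = 2. P is now [[1, 5], [3]].
Step i=3: Q has 3 at row 1, column 2; remove that cell from P, ejecting 5. So w(3) = 5. P is now [[1], [3]].
Step i=2: Q has 2 at row 2, column 1; remove 3 from row 2 of P and reverse-bump: 3 enters row 1 and ejects 1. So w(2) = 1. P is now [[3]].
Step i=1: Q has 1 at row 1, column 1; remove that cell from P, ejecting 3. So w(1) = 3. P is now [].

So w = 3 1 5 2 4.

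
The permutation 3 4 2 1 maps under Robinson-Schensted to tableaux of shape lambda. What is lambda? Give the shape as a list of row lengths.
Row-insert each entry into an empty tableau.

After inserting 3: P = [[3]].
After inserting 4: P = [[3, 4]].
After inserting 2: P = [[2, 4], [3]].
After inserting 1: P = [[1, 4], [2], [3]].

The final insertion tableau P = [[1, 4], [2], [3]] has shape [2, 1, 1].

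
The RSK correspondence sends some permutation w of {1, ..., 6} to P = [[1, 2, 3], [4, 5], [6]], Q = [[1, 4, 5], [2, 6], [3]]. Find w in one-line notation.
Reverse RSK: for i = n, n-1, ..., 1, locate i in Q, remove the corresponding corner cell from P, and reverse-bump its entry up through P; the value ejected from row 1 is w(i).

So w = 6 4 1 2 5 3.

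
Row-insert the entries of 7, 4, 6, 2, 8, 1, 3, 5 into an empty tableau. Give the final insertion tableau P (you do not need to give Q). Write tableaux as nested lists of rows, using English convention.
Insert 7: appended to row 1. P = [[7]].
Insert 4: 4 bumps 7 from row 1; 7 starts row 2. P = [[4], [7]].
Insert 6: appended to row 1. P = [[4, 6], [7]].
Insert 2: 2 bumps 4 from row 1; 4 bumps 7 from row 2; 7 starts row 3. P = [[2, 6], [4], [7]].
Insert 8: appended to row 1. P = [[2, 6, 8], [4], [7]].
Insert 1: 1 bumps 2 from row 1; 2 bumps 4 from row 2; 4 bumps 7 from row 3; 7 starts row 4. P = [[1, 6, 8], [2], [4], [7]].
Insert 3: 3 bumps 6 from row 1; 6 appends to row 2. P = [[1, 3, 8], [2, 6], [4], [7]].
Insert 5: 5 bumps 8 from row 1; 8 appends to row 2. P = [[1, 3, 5], [2, 6, 8], [4], [7]].

So P = [[1, 3, 5], [2, 6, 8], [4], [7]].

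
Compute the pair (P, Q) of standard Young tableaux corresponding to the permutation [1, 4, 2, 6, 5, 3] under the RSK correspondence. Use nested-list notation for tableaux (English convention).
Insert each entry of the permutation into P by Schensted row insertion, recording in Q the position of each new cell.

Insert 1: appended to row 1. P = [[1]], Q = [[1]].
Insert 4: appended to row 1. P = [[1, 4]], Q = [[1, 2]].
Insert 2: 2 bumps 4 from row 1; 4 starts row 2. P = [[1, 2], [4]], Q = [[1, 2], [3]].
Insert 6: appended to row 1. P = [[1, 2, 6], [4]], Q = [[1, 2, 4], [3]].
Insert 5: 5 bumps 6 from row 1; 6 appends to row 2. P = [[1, 2, 5], [4, 6]], Q = [[1, 2, 4], [3, 5]].
Insert 3: 3 bumps 5 from row 1; 5 bumps 6 from row 2; 6 starts row 3. P = [[1, 2, 3], [4, 5], [6]], Q = [[1, 2, 4], [3, 5], [6]].

So P = [[1, 2, 3], [4, 5], [6]], Q = [[1, 2, 4], [3, 5], [6]].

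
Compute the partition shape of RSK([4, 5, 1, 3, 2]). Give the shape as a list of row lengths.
Row-insert each entry into an empty tableau.

After inserting 4: P = [[4]].
After inserting 5: P = [[4, 5]].
After inserting 1: P = [[1, 5], [4]].
After inserting 3: P = [[1, 3], [4, 5]].
After inserting 2: P = [[1, 2], [3, 5], [4]].

The final insertion tableau P = [[1, 2], [3, 5], [4]] has shape [2, 2, 1].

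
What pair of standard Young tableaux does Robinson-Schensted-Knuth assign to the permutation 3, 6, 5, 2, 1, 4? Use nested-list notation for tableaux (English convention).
P = [[1, 4], [2, 5], [3], [6]], Q = [[1, 2], [3, 6], [4], [5]]

Insert each entry of the permutation into P by Schensted row insertion, recording in Q the position of each new cell.

Insert 3: appended to row 1. P = [[3]].
Insert 6: appended to row 1. P = [[3, 6]].
Insert 5: 5 bumps 6 from row 1; 6 starts row 2. P = [[3, 5], [6]].
Insert 2: 2 bumps 3 from row 1; 3 bumps 6 from row 2; 6 starts row 3. P = [[2, 5], [3], [6]].
Insert 1: 1 bumps 2 from row 1; 2 bumps 3 from row 2; 3 bumps 6 from row 3; 6 starts row 4. P = [[1, 5], [2], [3], [6]].
Insert 4: 4 bumps 5 from row 1; 5 appends to row 2. P = [[1, 4], [2, 5], [3], [6]].

So P = [[1, 4], [2, 5], [3], [6]], Q = [[1, 2], [3, 6], [4], [5]].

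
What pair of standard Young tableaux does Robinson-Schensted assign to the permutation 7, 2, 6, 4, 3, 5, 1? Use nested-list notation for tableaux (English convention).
P = [[1, 3, 5], [2], [4], [6], [7]], Q = [[1, 3, 6], [2], [4], [5], [7]]

Insert each entry of the permutation into P by Schensted row insertion, recording in Q the position of each new cell.

Insert 7: appended to row 1. P = [[7]].
Insert 2: 2 bumps 7 from row 1; 7 starts row 2. P = [[2], [7]].
Insert 6: appended to row 1. P = [[2, 6], [7]].
Insert 4: 4 bumps 6 from row 1; 6 bumps 7 from row 2; 7 starts row 3. P = [[2, 4], [6], [7]].
Insert 3: 3 bumps 4 from row 1; 4 bumps 6 from row 2; 6 bumps 7 from row 3; 7 starts row 4. P = [[2, 3], [4], [6], [7]].
Insert 5: appended to row 1. P = [[2, 3, 5], [4], [6], [7]].
Insert 1: 1 bumps 2 from row 1; 2 bumps 4 from row 2; 4 bumps 6 from row 3; 6 bumps 7 from row 4; 7 starts row 5. P = [[1, 3, 5], [2], [4], [6], [7]].

So P = [[1, 3, 5], [2], [4], [6], [7]], Q = [[1, 3, 6], [2], [4], [5], [7]].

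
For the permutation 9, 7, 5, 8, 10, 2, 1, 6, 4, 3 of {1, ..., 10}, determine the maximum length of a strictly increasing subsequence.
3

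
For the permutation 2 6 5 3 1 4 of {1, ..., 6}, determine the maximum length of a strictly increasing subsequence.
3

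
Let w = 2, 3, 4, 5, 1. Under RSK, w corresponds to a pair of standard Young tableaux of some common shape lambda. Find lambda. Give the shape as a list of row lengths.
[4, 1]

RSK row insertion gives P = [[1, 3, 4, 5], [2]], which has shape [4, 1].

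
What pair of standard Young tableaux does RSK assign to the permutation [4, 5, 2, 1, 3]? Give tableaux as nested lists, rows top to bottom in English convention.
P = [[1, 3], [2, 5], [4]], Q = [[1, 2], [3, 5], [4]]

Insert each entry of the permutation into P by Schensted row insertion, recording in Q the position of each new cell.

Insert 4: appended to row 1. P = [[4]], Q = [[1]].
Insert 5: appended to row 1. P = [[4, 5]], Q = [[1, 2]].
Insert 2: 2 bumps 4 from row 1; 4 starts row 2. P = [[2, 5], [4]], Q = [[1, 2], [3]].
Insert 1: 1 bumps 2 from row 1; 2 bumps 4 from row 2; 4 starts row 3. P = [[1, 5], [2], [4]], Q = [[1, 2], [3], [4]].
Insert 3: 3 bumps 5 from row 1; 5 appends to row 2. P = [[1, 3], [2, 5], [4]], Q = [[1, 2], [3, 5], [4]].

So P = [[1, 3], [2, 5], [4]], Q = [[1, 2], [3, 5], [4]].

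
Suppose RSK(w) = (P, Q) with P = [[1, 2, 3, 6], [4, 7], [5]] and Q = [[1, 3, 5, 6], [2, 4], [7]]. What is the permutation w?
Reverse the RSK construction: for i from n down to 1, find the cell of Q containing i, remove the entry at that cell from P, and reverse-bump it up through P; the value ejected from row 1 is w(i).

Step i=7: Q has 7 at row 3, column 1; remove 5 from row 3 of P and reverse-bump: 5 enters row 2 and ejects 4; 4 enters row 1 and ejects 3. So w(7) = 3. P is now [[1, 2, 4, 6], [5, 7]].
Step i=6: Q has 6 at row 1, column 4; remove that cell from P, ejecting 6. So w(6) = 6. P is now [[1, 2, 4], [5, 7]].
Step i=5: Q has 5 at row 1, column 3; remove that cell from P, ejecting 4. So w(5) = 4. P is now [[1, 2], [5, 7]].
Step i=4: Q has 4 at row 2, column 2; remove 7 from row 2 of P and reverse-bump: 7 enters row 1 and ejects 2. So w(4) = 2. P is now [[1, 7], [5]].
Step i=3: Q has 3 at row 1, column 2; remove that cell from P, ejecting 7. So w(3) = 7. P is now [[1], [5]].
Step i=2: Q has 2 at row 2, column 1; remove 5 from row 2 of P and reverse-bump: 5 enters row 1 and ejects 1. So w(2) = 1. P is now [[5]].
Step i=1: Q has 1 at row 1, column 1; remove that cell from P, ejecting 5. So w(1) = 5. P is now [].

So w = 5 1 7 2 4 6 3.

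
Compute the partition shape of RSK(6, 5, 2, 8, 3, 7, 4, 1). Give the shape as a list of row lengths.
[3, 2, 2, 1]

Row-insert each entry into an empty tableau.

After inserting 6: P = [[6]].
After inserting 5: P = [[5], [6]].
After inserting 2: P = [[2], [5], [6]].
After inserting 8: P = [[2, 8], [5], [6]].
After inserting 3: P = [[2, 3], [5, 8], [6]].
After inserting 7: P = [[2, 3, 7], [5, 8], [6]].
After inserting 4: P = [[2, 3, 4], [5, 7], [6, 8]].
After inserting 1: P = [[1, 3, 4], [2, 7], [5, 8], [6]].

The final insertion tableau P = [[1, 3, 4], [2, 7], [5, 8], [6]] has shape [3, 2, 2, 1].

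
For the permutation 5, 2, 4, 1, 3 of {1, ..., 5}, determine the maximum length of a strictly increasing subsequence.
2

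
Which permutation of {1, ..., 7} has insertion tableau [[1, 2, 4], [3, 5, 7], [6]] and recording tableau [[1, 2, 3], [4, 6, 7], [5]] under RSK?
Reverse the RSK construction: for i from n down to 1, find the cell of Q containing i, remove the entry at that cell from P, and reverse-bump it up through P; the value ejected from row 1 is w(i).

Step i=7: Q has 7 at row 2, column 3; remove 7 from row 2 of P and reverse-bump: 7 enters row 1 and ejects 4. So w(7) = 4. P is now [[1, 2, 7], [3, 5], [6]].
Step i=6: Q has 6 at row 2, column 2; remove 5 from row 2 of P and reverse-bump: 5 enters row 1 and ejects 2. So w(6) = 2. P is now [[1, 5, 7], [3], [6]].
Step i=5: Q has 5 at row 3, column 1; remove 6 from row 3 of P and reverse-bump: 6 enters row 2 and ejects 3; 3 enters row 1 and ejects 1. So w(5) = 1. P is now [[3, 5, 7], [6]].
Step i=4: Q has 4 at row 2, column 1; remove 6 from row 2 of P and reverse-bump: 6 enters row 1 and ejects 5. So w(4) = 5. P is now [[3, 6, 7]].
Step i=3: Q has 3 at row 1, column 3; remove that cell from P, ejecting 7. So w(3) = 7. P is now [[3, 6]].
Step i=2: Q has 2 at row 1, column 2; remove that cell from P, ejecting 6. So w(2) = 6. P is now [[3]].
Step i=1: Q has 1 at row 1, column 1; remove that cell from P, ejecting 3. So w(1) = 3. P is now [].

So w = 3 6 7 5 1 2 4.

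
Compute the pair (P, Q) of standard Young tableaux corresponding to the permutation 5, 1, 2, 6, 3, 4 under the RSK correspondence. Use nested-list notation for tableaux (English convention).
Insert each entry of the permutation into P by Schensted row insertion, recording in Q the position of each new cell.

Insert 5: appended to row 1. P = [[5]].
Insert 1: 1 bumps 5 from row 1; 5 starts row 2. P = [[1], [5]].
Insert 2: appended to row 1. P = [[1, 2], [5]].
Insert 6: appended to row 1. P = [[1, 2, 6], [5]].
Insert 3: 3 bumps 6 from row 1; 6 appends to row 2. P = [[1, 2, 3], [5, 6]].
Insert 4: appended to row 1. P = [[1, 2, 3, 4], [5, 6]].

So P = [[1, 2, 3, 4], [5, 6]], Q = [[1, 3, 4, 6], [2, 5]].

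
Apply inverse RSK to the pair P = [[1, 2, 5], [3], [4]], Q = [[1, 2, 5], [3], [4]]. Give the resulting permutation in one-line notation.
1 4 3 2 5

Reverse RSK: for i = n, n-1, ..., 1, locate i in Q, remove the corresponding corner cell from P, and reverse-bump its entry up through P; the value ejected from row 1 is w(i).

So w = 1 4 3 2 5.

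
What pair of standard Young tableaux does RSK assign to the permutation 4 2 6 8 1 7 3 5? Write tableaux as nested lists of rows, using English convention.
Insert each entry of the permutation into P by Schensted row insertion, recording in Q the position of each new cell.

After inserting 4: P = [[4]].
After inserting 2: P = [[2], [4]].
After inserting 6: P = [[2, 6], [4]].
After inserting 8: P = [[2, 6, 8], [4]].
After inserting 1: P = [[1, 6, 8], [2], [4]].
After inserting 7: P = [[1, 6, 7], [2, 8], [4]].
After inserting 3: P = [[1, 3, 7], [2, 6], [4, 8]].
After inserting 5: P = [[1, 3, 5], [2, 6, 7], [4, 8]].

So P = [[1, 3, 5], [2, 6, 7], [4, 8]], Q = [[1, 3, 4], [2, 6, 8], [5, 7]].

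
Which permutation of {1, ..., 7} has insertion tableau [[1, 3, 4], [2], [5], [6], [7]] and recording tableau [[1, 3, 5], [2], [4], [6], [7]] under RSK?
Reverse the RSK construction: for i from n down to 1, find the cell of Q containing i, remove the entry at that cell from P, and reverse-bump it up through P; the value ejected from row 1 is w(i).

Step i=7: Q has 7 at row 5, column 1; remove 7 from row 5 of P and reverse-bump: 7 enters row 4 and ejects 6; 6 enters row 3 and ejects 5; 5 enters row 2 and ejects 2; 2 enters row 1 and ejects 1. So w(7) = 1. P is now [[2, 3, 4], [5], [6], [7]].
Step i=6: Q has 6 at row 4, column 1; remove 7 from row 4 of P and reverse-bump: 7 enters row 3 and ejects 6; 6 enters row 2 and ejects 5; 5 enters row 1 and ejects 4. So w(6) = 4. P is now [[2, 3, 5], [6], [7]].
Step i=5: Q has 5 at row 1, column 3; remove that cell from P, ejecting 5. So w(5) = 5. P is now [[2, 3], [6], [7]].
Step i=4: Q has 4 at row 3, column 1; remove 7 from row 3 of P and reverse-bump: 7 enters row 2 and ejects 6; 6 enters row 1 and ejects 3. So w(4) = 3. P is now [[2, 6], [7]].
Step i=3: Q has 3 at row 1, column 2; remove that cell from P, ejecting 6. So w(3) = 6. P is now [[2], [7]].
Step i=2: Q has 2 at row 2, column 1; remove 7 from row 2 of P and reverse-bump: 7 enters row 1 and ejects 2. So w(2) = 2. P is now [[7]].
Step i=1: Q has 1 at row 1, column 1; remove that cell from P, ejecting 7. So w(1) = 7. P is now [].

So w = 7 2 6 3 5 4 1.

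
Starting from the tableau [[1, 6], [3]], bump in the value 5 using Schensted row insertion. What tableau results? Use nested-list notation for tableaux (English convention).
In row 1, 5 replaces 6 (the leftmost entry greater than 5); 6 is bumped to row 2. 6 is appended to row 2. The new tableau is [[1, 5], [3, 6]].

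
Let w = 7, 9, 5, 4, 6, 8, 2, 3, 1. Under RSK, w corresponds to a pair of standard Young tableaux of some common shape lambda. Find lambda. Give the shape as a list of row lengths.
[3, 2, 2, 1, 1]

Row-insert each entry into an empty tableau.

After inserting 7: P = [[7]].
After inserting 9: P = [[7, 9]].
After inserting 5: P = [[5, 9], [7]].
After inserting 4: P = [[4, 9], [5], [7]].
After inserting 6: P = [[4, 6], [5, 9], [7]].
After inserting 8: P = [[4, 6, 8], [5, 9], [7]].
After inserting 2: P = [[2, 6, 8], [4, 9], [5], [7]].
After inserting 3: P = [[2, 3, 8], [4, 6], [5, 9], [7]].
After inserting 1: P = [[1, 3, 8], [2, 6], [4, 9], [5], [7]].

The final insertion tableau P = [[1, 3, 8], [2, 6], [4, 9], [5], [7]] has shape [3, 2, 2, 1, 1].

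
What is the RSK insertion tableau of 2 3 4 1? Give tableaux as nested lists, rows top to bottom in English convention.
P = [[1, 3, 4], [2]]

Insert 2: appended to row 1. P = [[2]].
Insert 3: appended to row 1. P = [[2, 3]].
Insert 4: appended to row 1. P = [[2, 3, 4]].
Insert 1: 1 bumps 2 from row 1; 2 starts row 2. P = [[1, 3, 4], [2]].

So P = [[1, 3, 4], [2]].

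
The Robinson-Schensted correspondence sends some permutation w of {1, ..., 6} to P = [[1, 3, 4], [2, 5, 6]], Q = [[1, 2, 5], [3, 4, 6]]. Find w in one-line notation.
Reverse RSK: for i = n, n-1, ..., 1, locate i in Q, remove the corresponding corner cell from P, and reverse-bump its entry up through P; the value ejected from row 1 is w(i).

So w = 2 5 1 3 6 4.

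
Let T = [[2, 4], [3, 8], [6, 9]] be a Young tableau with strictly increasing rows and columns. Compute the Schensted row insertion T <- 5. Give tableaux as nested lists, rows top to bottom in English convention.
[[2, 4, 5], [3, 8], [6, 9]]

5 is larger than every entry of row 1, so it is appended to row 1. The new tableau is [[2, 4, 5], [3, 8], [6, 9]].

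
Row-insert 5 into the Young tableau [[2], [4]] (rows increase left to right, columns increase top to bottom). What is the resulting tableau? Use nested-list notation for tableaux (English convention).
5 is larger than every entry of row 1, so it is appended to row 1. The new tableau is [[2, 5], [4]].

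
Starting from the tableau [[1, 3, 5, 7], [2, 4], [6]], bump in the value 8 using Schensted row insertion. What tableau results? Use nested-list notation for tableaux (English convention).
[[1, 3, 5, 7, 8], [2, 4], [6]]

8 is larger than every entry of row 1, so it is appended to row 1. The new tableau is [[1, 3, 5, 7, 8], [2, 4], [6]].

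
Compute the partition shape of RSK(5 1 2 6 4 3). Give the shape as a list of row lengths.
RSK row insertion gives P = [[1, 2, 3], [4, 6], [5]], which has shape [3, 2, 1].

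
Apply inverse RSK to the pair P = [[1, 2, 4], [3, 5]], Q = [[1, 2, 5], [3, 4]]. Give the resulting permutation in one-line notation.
3 5 1 2 4

Reverse the RSK construction: for i from n down to 1, find the cell of Q containing i, remove the entry at that cell from P, and reverse-bump it up through P; the value ejected from row 1 is w(i).

Step i=5: Q has 5 at row 1, column 3; remove that cell from P, ejecting 4. So w(5) = 4. P is now [[1, 2], [3, 5]].
Step i=4: Q has 4 at row 2, column 2; remove 5 from row 2 of P and reverse-bump: 5 enters row 1 and ejects 2. So w(4) = 2. P is now [[1, 5], [3]].
Step i=3: Q has 3 at row 2, column 1; remove 3 from row 2 of P and reverse-bump: 3 enters row 1 and ejects 1. So w(3) = 1. P is now [[3, 5]].
Step i=2: Q has 2 at row 1, column 2; remove that cell from P, ejecting 5. So w(2) = 5. P is now [[3]].
Step i=1: Q has 1 at row 1, column 1; remove that cell from P, ejecting 3. So w(1) = 3. P is now [].

So w = 3 5 1 2 4.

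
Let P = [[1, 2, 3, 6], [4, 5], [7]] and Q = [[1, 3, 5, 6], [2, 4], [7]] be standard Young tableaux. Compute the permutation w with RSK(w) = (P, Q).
Reverse RSK: for i = n, n-1, ..., 1, locate i in Q, remove the corresponding corner cell from P, and reverse-bump its entry up through P; the value ejected from row 1 is w(i).

So w = 4 1 7 2 5 6 3.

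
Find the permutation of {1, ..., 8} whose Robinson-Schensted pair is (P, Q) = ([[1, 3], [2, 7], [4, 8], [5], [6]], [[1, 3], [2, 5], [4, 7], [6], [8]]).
Reverse the RSK construction: for i from n down to 1, find the cell of Q containing i, remove the entry at that cell from P, and reverse-bump it up through P; the value ejected from row 1 is w(i).

Step i=8: Q has 8 at row 5, column 1; remove 6 from row 5 of P and reverse-bump: 6 enters row 4 and ejects 5; 5 enters row 3 and ejects 4; 4 enters row 2 and ejects 2; 2 enters row 1 and ejects 1. So w(8) = 1. P is now [[2, 3], [4, 7], [5, 8], [6]].
Step i=7: Q has 7 at row 3, column 2; remove 8 from row 3 of P and reverse-bump: 8 enters row 2 and ejects 7; 7 enters row 1 and ejects 3. So w(7) = 3. P is now [[2, 7], [4, 8], [5], [6]].
Step i=6: Q has 6 at row 4, column 1; remove 6 from row 4 of P and reverse-bump: 6 enters row 3 and ejects 5; 5 enters row 2 and ejects 4; 4 enters row 1 and ejects 2. So w(6) = 2. P is now [[4, 7], [5, 8], [6]].
Step i=5: Q has 5 at row 2, column 2; remove 8 from row 2 of P and reverse-bump: 8 enters row 1 and ejects 7. So w(5) = 7. P is now [[4, 8], [5], [6]].
Step i=4: Q has 4 at row 3, column 1; remove 6 from row 3 of P and reverse-bump: 6 enters row 2 and ejects 5; 5 enters row 1 and ejects 4. So w(4) = 4. P is now [[5, 8], [6]].
Step i=3: Q has 3 at row 1, column 2; remove that cell from P, ejecting 8. So w(3) = 8. P is now [[5], [6]].
Step i=2: Q has 2 at row 2, column 1; remove 6 from row 2 of P and reverse-bump: 6 enters row 1 and ejects 5. So w(2) = 5. P is now [[6]].
Step i=1: Q has 1 at row 1, column 1; remove that cell from P, ejecting 6. So w(1) = 6. P is now [].

So w = 6 5 8 4 7 2 3 1.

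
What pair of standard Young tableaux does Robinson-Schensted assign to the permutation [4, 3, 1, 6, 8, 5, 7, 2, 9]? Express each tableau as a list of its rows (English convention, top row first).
Insert each entry of the permutation into P by Schensted row insertion, recording in Q the position of each new cell.

Insert 4: appended to row 1. P = [[4]], Q = [[1]].
Insert 3: 3 bumps 4 from row 1; 4 starts row 2. P = [[3], [4]], Q = [[1], [2]].
Insert 1: 1 bumps 3 from row 1; 3 bumps 4 from row 2; 4 starts row 3. P = [[1], [3], [4]], Q = [[1], [2], [3]].
Insert 6: appended to row 1. P = [[1, 6], [3], [4]], Q = [[1, 4], [2], [3]].
Insert 8: appended to row 1. P = [[1, 6, 8], [3], [4]], Q = [[1, 4, 5], [2], [3]].
Insert 5: 5 bumps 6 from row 1; 6 appends to row 2. P = [[1, 5, 8], [3, 6], [4]], Q = [[1, 4, 5], [2, 6], [3]].
Insert 7: 7 bumps 8 from row 1; 8 appends to row 2. P = [[1, 5, 7], [3, 6, 8], [4]], Q = [[1, 4, 5], [2, 6, 7], [3]].
Insert 2: 2 bumps 5 from row 1; 5 bumps 6 from row 2; 6 appends to row 3. P = [[1, 2, 7], [3, 5, 8], [4, 6]], Q = [[1, 4, 5], [2, 6, 7], [3, 8]].
Insert 9: appended to row 1. P = [[1, 2, 7, 9], [3, 5, 8], [4, 6]], Q = [[1, 4, 5, 9], [2, 6, 7], [3, 8]].

So P = [[1, 2, 7, 9], [3, 5, 8], [4, 6]], Q = [[1, 4, 5, 9], [2, 6, 7], [3, 8]].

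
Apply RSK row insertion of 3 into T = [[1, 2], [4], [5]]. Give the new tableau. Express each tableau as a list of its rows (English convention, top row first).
3 is larger than every entry of row 1, so it is appended to row 1. The new tableau is [[1, 2, 3], [4], [5]].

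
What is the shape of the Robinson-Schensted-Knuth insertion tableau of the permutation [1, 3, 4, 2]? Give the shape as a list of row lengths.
[3, 1]

Row-insert each entry into an empty tableau.

After inserting 1: P = [[1]].
After inserting 3: P = [[1, 3]].
After inserting 4: P = [[1, 3, 4]].
After inserting 2: P = [[1, 2, 4], [3]].

The final insertion tableau P = [[1, 2, 4], [3]] has shape [3, 1].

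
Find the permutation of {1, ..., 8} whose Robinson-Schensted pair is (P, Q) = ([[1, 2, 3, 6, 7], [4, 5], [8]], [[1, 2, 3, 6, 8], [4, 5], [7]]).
1 4 8 2 5 6 3 7

Reverse the RSK construction: for i from n down to 1, find the cell of Q containing i, remove the entry at that cell from P, and reverse-bump it up through P; the value ejected from row 1 is w(i).

Step i=8: Q has 8 at row 1, column 5; remove that cell from P, ejecting 7. So w(8) = 7. P is now [[1, 2, 3, 6], [4, 5], [8]].
Step i=7: Q has 7 at row 3, column 1; remove 8 from row 3 of P and reverse-bump: 8 enters row 2 and ejects 5; 5 enters row 1 and ejects 3. So w(7) = 3. P is now [[1, 2, 5, 6], [4, 8]].
Step i=6: Q has 6 at row 1, column 4; remove that cell from P, ejecting 6. So w(6) = 6. P is now [[1, 2, 5], [4, 8]].
Step i=5: Q has 5 at row 2, column 2; remove 8 from row 2 of P and reverse-bump: 8 enters row 1 and ejects 5. So w(5) = 5. P is now [[1, 2, 8], [4]].
Step i=4: Q has 4 at row 2, column 1; remove 4 from row 2 of P and reverse-bump: 4 enters row 1 and ejects 2. So w(4) = 2. P is now [[1, 4, 8]].
Step i=3: Q has 3 at row 1, column 3; remove that cell from P, ejecting 8. So w(3) = 8. P is now [[1, 4]].
Step i=2: Q has 2 at row 1, column 2; remove that cell from P, ejecting 4. So w(2) = 4. P is now [[1]].
Step i=1: Q has 1 at row 1, column 1; remove that cell from P, ejecting 1. So w(1) = 1. P is now [].

So w = 1 4 8 2 5 6 3 7.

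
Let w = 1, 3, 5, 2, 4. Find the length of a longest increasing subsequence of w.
3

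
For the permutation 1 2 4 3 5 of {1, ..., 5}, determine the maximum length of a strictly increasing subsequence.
4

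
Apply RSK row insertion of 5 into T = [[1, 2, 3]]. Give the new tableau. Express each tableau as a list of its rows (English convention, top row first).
5 is larger than every entry of row 1, so it is appended to row 1. The new tableau is [[1, 2, 3, 5]].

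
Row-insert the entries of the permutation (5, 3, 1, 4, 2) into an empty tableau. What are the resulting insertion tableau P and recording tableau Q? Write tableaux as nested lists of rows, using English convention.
P = [[1, 2], [3, 4], [5]], Q = [[1, 4], [2, 5], [3]]

Insert each entry of the permutation into P by Schensted row insertion, recording in Q the position of each new cell.

Insert 5: appended to row 1. P = [[5]].
Insert 3: 3 bumps 5 from row 1; 5 starts row 2. P = [[3], [5]].
Insert 1: 1 bumps 3 from row 1; 3 bumps 5 from row 2; 5 starts row 3. P = [[1], [3], [5]].
Insert 4: appended to row 1. P = [[1, 4], [3], [5]].
Insert 2: 2 bumps 4 from row 1; 4 appends to row 2. P = [[1, 2], [3, 4], [5]].

So P = [[1, 2], [3, 4], [5]], Q = [[1, 4], [2, 5], [3]].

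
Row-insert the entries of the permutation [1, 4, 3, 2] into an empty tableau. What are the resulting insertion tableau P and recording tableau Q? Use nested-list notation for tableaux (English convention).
P = [[1, 2], [3], [4]], Q = [[1, 2], [3], [4]]

Insert each entry of the permutation into P by Schensted row insertion, recording in Q the position of each new cell.

Insert 1: appended to row 1. P = [[1]].
Insert 4: appended to row 1. P = [[1, 4]].
Insert 3: 3 bumps 4 from row 1; 4 starts row 2. P = [[1, 3], [4]].
Insert 2: 2 bumps 3 from row 1; 3 bumps 4 from row 2; 4 starts row 3. P = [[1, 2], [3], [4]].

So P = [[1, 2], [3], [4]], Q = [[1, 2], [3], [4]].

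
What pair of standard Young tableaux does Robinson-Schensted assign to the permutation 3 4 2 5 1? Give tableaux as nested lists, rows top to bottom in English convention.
Insert each entry of the permutation into P by Schensted row insertion, recording in Q the position of each new cell.

After inserting 3: P = [[3]].
After inserting 4: P = [[3, 4]].
After inserting 2: P = [[2, 4], [3]].
After inserting 5: P = [[2, 4, 5], [3]].
After inserting 1: P = [[1, 4, 5], [2], [3]].

So P = [[1, 4, 5], [2], [3]], Q = [[1, 2, 4], [3], [5]].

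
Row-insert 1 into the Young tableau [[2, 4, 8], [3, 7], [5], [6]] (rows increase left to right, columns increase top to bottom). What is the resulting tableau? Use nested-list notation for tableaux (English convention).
In row 1, 1 replaces 2 (the leftmost entry greater than 1); 2 is bumped to row 2. In row 2, 2 replaces 3 (the leftmost entry greater than 2); 3 is bumped to row 3. In row 3, 3 replaces 5 (the leftmost entry greater than 3); 5 is bumped to row 4. In row 4, 5 replaces 6 (the leftmost entry greater than 5); 6 is bumped to row 5. 6 starts a new row 5. The new tableau is [[1, 4, 8], [2, 7], [3], [5], [6]].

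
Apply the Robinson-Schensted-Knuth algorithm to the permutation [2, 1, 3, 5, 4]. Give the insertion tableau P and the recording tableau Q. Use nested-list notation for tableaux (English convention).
Insert each entry of the permutation into P by Schensted row insertion, recording in Q the position of each new cell.

Insert 2: appended to row 1. P = [[2]].
Insert 1: 1 bumps 2 from row 1; 2 starts row 2. P = [[1], [2]].
Insert 3: appended to row 1. P = [[1, 3], [2]].
Insert 5: appended to row 1. P = [[1, 3, 5], [2]].
Insert 4: 4 bumps 5 from row 1; 5 appends to row 2. P = [[1, 3, 4], [2, 5]].

So P = [[1, 3, 4], [2, 5]], Q = [[1, 3, 4], [2, 5]].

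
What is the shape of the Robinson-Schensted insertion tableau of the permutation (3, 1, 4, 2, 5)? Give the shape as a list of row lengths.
[3, 2]

Row-insert each entry into an empty tableau.

After inserting 3: P = [[3]].
After inserting 1: P = [[1], [3]].
After inserting 4: P = [[1, 4], [3]].
After inserting 2: P = [[1, 2], [3, 4]].
After inserting 5: P = [[1, 2, 5], [3, 4]].

The final insertion tableau P = [[1, 2, 5], [3, 4]] has shape [3, 2].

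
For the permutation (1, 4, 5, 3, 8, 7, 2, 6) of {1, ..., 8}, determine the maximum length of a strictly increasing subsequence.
4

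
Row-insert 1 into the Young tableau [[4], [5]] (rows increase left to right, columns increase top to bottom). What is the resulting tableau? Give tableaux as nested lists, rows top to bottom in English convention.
In row 1, 1 replaces 4 (the leftmost entry greater than 1); 4 is bumped to row 2. In row 2, 4 replaces 5 (the leftmost entry greater than 4); 5 is bumped to row 3. 5 starts a new row 3. The new tableau is [[1], [4], [5]].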